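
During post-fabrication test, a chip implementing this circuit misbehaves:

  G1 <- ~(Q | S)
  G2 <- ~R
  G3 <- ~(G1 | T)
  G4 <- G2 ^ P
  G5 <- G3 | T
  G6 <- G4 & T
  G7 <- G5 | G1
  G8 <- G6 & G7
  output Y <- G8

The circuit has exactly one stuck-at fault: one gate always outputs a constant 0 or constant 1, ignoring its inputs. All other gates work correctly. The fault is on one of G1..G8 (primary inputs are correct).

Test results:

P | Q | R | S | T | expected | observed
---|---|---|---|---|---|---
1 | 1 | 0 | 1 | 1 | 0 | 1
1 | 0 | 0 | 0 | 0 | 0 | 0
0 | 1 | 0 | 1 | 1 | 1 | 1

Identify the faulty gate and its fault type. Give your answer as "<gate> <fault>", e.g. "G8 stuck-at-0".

G4 stuck-at-1

Fault-free values for test 1 (P=1, Q=1, R=0, S=1, T=1): G1=0, G2=1, G3=0, G4=0, G5=1, G6=0, G7=1, G8=0, giving Y=0. Observed 1.
Test 1: faults giving observed 1 are {G2 stuck-at-0, G4 stuck-at-1, G6 stuck-at-1, G8 stuck-at-1}.
Test 2 (P=1, Q=0, R=0, S=0, T=0): fault-free G1=1, G2=1, G3=0, G4=0, G5=0, G6=0, G7=1, G8=0 → 0; observed 0. Eliminates G6 stuck-at-1, G8 stuck-at-1.
Test 3 (P=0, Q=1, R=0, S=1, T=1): fault-free G1=0, G2=1, G3=0, G4=1, G5=1, G6=1, G7=1, G8=1 → 1; observed 1. Eliminates G2 stuck-at-0.
Only G4 stuck-at-1 is consistent with every test.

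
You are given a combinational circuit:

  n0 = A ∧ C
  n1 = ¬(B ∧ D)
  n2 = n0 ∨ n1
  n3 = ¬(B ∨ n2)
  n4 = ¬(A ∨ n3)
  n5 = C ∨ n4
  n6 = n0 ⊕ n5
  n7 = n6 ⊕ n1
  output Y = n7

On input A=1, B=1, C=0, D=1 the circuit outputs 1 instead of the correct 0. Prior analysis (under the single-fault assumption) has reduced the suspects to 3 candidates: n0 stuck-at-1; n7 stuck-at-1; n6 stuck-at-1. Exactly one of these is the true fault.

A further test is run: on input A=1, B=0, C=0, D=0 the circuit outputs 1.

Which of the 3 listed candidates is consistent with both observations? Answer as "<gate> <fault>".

Evaluate each candidate on input A=1, B=0, C=0, D=0:
  n0 stuck-at-1: n0=1 [stuck-at-1], n1=1, n2=1, n3=0, n4=0, n5=0, n6=1, n7=0 → 0 — eliminated
  n7 stuck-at-1: n0=0, n1=1, n2=1, n3=0, n4=0, n5=0, n6=0, n7=1 [stuck-at-1] → 1 — matches
  n6 stuck-at-1: n0=0, n1=1, n2=1, n3=0, n4=0, n5=0, n6=1 [stuck-at-1], n7=0 → 0 — eliminated
Only n7 stuck-at-1 reproduces the observed 1.

n7 stuck-at-1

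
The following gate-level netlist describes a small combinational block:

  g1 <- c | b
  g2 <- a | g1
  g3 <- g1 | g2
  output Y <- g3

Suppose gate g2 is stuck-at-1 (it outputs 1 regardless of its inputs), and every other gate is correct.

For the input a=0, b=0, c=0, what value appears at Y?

Propagate with g2 forced: g1=0, g2=1 [stuck-at-1], g3=1.
So Y = 1. (Without the fault it would be 0.)

1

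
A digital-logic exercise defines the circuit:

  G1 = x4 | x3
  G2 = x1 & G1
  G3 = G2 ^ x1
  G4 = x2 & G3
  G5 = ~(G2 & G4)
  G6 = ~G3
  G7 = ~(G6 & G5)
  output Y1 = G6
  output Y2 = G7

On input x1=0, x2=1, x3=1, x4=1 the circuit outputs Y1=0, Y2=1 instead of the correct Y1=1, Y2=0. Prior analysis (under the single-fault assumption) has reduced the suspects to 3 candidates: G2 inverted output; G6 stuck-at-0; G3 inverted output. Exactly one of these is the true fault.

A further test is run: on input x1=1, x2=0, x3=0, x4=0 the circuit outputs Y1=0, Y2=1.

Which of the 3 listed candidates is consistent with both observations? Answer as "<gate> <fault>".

G6 stuck-at-0

Evaluate each candidate on input x1=1, x2=0, x3=0, x4=0:
  G2 inverted output: G1=0, G2=1 [inverted output], G3=0, G4=0, G5=1, G6=1, G7=0 → Y1=1, Y2=0 — eliminated
  G6 stuck-at-0: G1=0, G2=0, G3=1, G4=0, G5=1, G6=0 [stuck-at-0], G7=1 → Y1=0, Y2=1 — matches
  G3 inverted output: G1=0, G2=0, G3=0 [inverted output], G4=0, G5=1, G6=1, G7=0 → Y1=1, Y2=0 — eliminated
Only G6 stuck-at-0 reproduces the observed Y1=0, Y2=1.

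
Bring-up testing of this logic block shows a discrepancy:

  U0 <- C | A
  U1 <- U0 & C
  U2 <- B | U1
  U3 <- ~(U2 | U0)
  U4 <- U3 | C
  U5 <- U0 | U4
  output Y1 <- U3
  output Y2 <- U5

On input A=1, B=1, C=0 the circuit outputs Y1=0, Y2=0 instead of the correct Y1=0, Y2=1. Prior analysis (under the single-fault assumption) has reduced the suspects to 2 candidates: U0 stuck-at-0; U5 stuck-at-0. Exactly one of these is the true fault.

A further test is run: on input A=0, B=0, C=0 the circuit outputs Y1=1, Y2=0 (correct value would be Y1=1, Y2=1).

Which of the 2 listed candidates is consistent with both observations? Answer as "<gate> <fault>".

Evaluate each candidate on input A=0, B=0, C=0:
  U0 stuck-at-0: U0=0 [stuck-at-0], U1=0, U2=0, U3=1, U4=1, U5=1 → Y1=1, Y2=1 — eliminated
  U5 stuck-at-0: U0=0, U1=0, U2=0, U3=1, U4=1, U5=0 [stuck-at-0] → Y1=1, Y2=0 — matches
Only U5 stuck-at-0 reproduces the observed Y1=1, Y2=0.

U5 stuck-at-0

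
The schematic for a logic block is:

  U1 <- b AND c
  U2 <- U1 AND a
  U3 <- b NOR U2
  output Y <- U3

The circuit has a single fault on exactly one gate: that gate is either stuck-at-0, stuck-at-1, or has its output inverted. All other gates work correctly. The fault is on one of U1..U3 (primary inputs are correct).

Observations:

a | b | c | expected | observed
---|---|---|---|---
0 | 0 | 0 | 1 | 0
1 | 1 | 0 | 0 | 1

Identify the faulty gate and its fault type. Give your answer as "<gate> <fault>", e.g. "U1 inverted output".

Fault-free values for test 1 (a=0, b=0, c=0): U1=0, U2=0, U3=1, giving Y=1. Observed 0.
Test 1: faults giving observed 0 are {U2 stuck-at-1, U2 inverted output, U3 stuck-at-0, U3 inverted output}.
Test 2 (a=1, b=1, c=0): fault-free U1=0, U2=0, U3=0 → 0; observed 1. Eliminates U2 stuck-at-1, U2 inverted output, U3 stuck-at-0.
Only U3 inverted output is consistent with every test.

U3 inverted output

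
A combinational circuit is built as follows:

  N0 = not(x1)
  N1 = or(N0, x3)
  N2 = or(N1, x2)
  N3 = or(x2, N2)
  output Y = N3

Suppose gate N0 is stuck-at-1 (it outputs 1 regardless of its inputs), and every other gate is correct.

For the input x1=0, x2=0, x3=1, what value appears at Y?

Propagate with N0 forced: N0=1 [stuck-at-1], N1=1, N2=1, N3=1.
So Y = 1. (Same as the fault-free value — the fault is masked on this input.)

1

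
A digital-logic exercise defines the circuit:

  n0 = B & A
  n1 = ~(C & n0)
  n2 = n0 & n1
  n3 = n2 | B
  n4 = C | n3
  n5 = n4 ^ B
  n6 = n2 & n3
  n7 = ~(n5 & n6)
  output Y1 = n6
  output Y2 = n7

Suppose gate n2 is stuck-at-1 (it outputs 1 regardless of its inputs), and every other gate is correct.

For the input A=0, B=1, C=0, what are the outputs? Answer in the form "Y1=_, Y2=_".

Propagate with n2 forced: n0=0, n1=1, n2=1 [stuck-at-1], n3=1, n4=1, n5=0, n6=1, n7=1.
So the outputs are Y1=1, Y2=1. (Without the fault they would be Y1=0, Y2=1.)

Y1=1, Y2=1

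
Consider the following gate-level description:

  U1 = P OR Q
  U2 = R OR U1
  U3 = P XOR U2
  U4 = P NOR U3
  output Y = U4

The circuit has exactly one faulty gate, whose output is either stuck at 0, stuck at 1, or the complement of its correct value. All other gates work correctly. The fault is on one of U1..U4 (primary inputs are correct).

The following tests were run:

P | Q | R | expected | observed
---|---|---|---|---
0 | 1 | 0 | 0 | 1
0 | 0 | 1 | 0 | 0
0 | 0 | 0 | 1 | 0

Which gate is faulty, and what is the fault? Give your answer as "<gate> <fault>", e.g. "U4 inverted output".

Fault-free values for test 1 (P=0, Q=1, R=0): U1=1, U2=1, U3=1, U4=0, giving Y=0. Observed 1.
Test 1: faults giving observed 1 are {U1 stuck-at-0, U1 inverted output, U2 stuck-at-0, U2 inverted output, U3 stuck-at-0, U3 inverted output, U4 stuck-at-1, U4 inverted output}.
Test 2 (P=0, Q=0, R=1): fault-free U1=0, U2=1, U3=1, U4=0 → 0; observed 0. Eliminates U2 stuck-at-0, U2 inverted output, U3 stuck-at-0, U3 inverted output, U4 stuck-at-1, U4 inverted output.
Test 3 (P=0, Q=0, R=0): fault-free U1=0, U2=0, U3=0, U4=1 → 1; observed 0. Eliminates U1 stuck-at-0.
Only U1 inverted output is consistent with every test.

U1 inverted output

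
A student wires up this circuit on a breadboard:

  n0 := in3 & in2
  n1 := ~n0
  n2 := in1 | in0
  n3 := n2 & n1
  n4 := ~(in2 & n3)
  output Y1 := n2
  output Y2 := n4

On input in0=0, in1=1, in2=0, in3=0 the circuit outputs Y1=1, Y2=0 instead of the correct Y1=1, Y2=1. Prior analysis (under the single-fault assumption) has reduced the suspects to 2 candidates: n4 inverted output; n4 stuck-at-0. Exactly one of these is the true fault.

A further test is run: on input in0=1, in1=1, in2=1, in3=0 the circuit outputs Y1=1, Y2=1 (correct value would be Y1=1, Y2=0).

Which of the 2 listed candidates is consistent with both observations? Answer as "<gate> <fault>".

n4 inverted output

Evaluate each candidate on input in0=1, in1=1, in2=1, in3=0:
  n4 inverted output: n0=0, n1=1, n2=1, n3=1, n4=1 [inverted output] → Y1=1, Y2=1 — matches
  n4 stuck-at-0: n0=0, n1=1, n2=1, n3=1, n4=0 [stuck-at-0] → Y1=1, Y2=0 — eliminated
Only n4 inverted output reproduces the observed Y1=1, Y2=1.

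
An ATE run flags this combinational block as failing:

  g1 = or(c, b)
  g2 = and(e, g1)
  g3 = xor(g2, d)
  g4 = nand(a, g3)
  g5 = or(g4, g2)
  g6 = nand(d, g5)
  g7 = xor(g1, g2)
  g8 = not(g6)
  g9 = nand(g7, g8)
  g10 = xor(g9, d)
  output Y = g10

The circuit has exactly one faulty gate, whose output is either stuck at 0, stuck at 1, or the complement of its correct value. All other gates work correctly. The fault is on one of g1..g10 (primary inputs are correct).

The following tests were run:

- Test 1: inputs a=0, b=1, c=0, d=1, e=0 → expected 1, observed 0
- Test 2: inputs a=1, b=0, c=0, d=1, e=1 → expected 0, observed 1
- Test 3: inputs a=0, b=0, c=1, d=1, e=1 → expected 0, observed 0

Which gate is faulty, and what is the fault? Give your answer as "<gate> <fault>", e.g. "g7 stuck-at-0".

Fault-free values for test 1 (a=0, b=1, c=0, d=1, e=0): g1=1, g2=0, g3=1, g4=1, g5=1, g6=0, g7=1, g8=1, g9=0, g10=1, giving Y=1. Observed 0.
Test 1: faults giving observed 0 are {g1 stuck-at-0, g1 inverted output, g2 stuck-at-1, g2 inverted output, g4 stuck-at-0, g4 inverted output, g5 stuck-at-0, g5 inverted output, g6 stuck-at-1, g6 inverted output, g7 stuck-at-0, g7 inverted output, g8 stuck-at-0, g8 inverted output, g9 stuck-at-1, g9 inverted output, g10 stuck-at-0, g10 inverted output}.
Test 2 (a=1, b=0, c=0, d=1, e=1): fault-free g1=0, g2=0, g3=1, g4=0, g5=0, g6=1, g7=0, g8=0, g9=1, g10=0 → 0; observed 1. Eliminates g1 stuck-at-0, g1 inverted output, g4 stuck-at-0, g4 inverted output, g5 stuck-at-0, g5 inverted output, g6 stuck-at-1, g6 inverted output, g7 stuck-at-0, g7 inverted output, g8 stuck-at-0, g8 inverted output, g9 stuck-at-1, g10 stuck-at-0.
Test 3 (a=0, b=0, c=1, d=1, e=1): fault-free g1=1, g2=1, g3=0, g4=1, g5=1, g6=0, g7=0, g8=1, g9=1, g10=0 → 0; observed 0. Eliminates g2 inverted output, g9 inverted output, g10 inverted output.
Only g2 stuck-at-1 is consistent with every test.

g2 stuck-at-1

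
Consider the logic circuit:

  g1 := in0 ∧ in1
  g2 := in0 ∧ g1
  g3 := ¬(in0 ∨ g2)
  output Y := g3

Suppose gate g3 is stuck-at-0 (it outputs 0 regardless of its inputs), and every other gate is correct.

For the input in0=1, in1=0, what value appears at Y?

0

Propagate with g3 forced: g1=0, g2=0, g3=0 [stuck-at-0].
So Y = 0. (Same as the fault-free value — the fault is masked on this input.)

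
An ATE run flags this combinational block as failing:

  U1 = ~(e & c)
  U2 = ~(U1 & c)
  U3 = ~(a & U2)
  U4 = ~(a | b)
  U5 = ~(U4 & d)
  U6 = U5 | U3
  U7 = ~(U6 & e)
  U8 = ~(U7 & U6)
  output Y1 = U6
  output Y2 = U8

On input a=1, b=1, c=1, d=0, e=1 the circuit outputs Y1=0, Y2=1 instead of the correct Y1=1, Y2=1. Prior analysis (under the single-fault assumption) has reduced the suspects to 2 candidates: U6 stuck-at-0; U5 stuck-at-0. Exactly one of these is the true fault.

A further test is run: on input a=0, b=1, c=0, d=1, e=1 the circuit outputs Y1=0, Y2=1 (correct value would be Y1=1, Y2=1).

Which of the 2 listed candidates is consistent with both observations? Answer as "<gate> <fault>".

Evaluate each candidate on input a=0, b=1, c=0, d=1, e=1:
  U6 stuck-at-0: U1=1, U2=1, U3=1, U4=0, U5=1, U6=0 [stuck-at-0], U7=1, U8=1 → Y1=0, Y2=1 — matches
  U5 stuck-at-0: U1=1, U2=1, U3=1, U4=0, U5=0 [stuck-at-0], U6=1, U7=0, U8=1 → Y1=1, Y2=1 — eliminated
Only U6 stuck-at-0 reproduces the observed Y1=0, Y2=1.

U6 stuck-at-0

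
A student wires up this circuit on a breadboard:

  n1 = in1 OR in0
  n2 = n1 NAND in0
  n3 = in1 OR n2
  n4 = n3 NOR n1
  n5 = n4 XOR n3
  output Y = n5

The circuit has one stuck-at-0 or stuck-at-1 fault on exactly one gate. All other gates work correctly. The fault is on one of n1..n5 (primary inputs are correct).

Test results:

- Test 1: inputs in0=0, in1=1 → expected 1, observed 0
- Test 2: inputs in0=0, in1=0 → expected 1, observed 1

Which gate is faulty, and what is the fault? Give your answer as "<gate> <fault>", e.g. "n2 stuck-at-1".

Fault-free values for test 1 (in0=0, in1=1): n1=1, n2=1, n3=1, n4=0, n5=1, giving Y=1. Observed 0.
Test 1: faults giving observed 0 are {n3 stuck-at-0, n4 stuck-at-1, n5 stuck-at-0}.
Test 2 (in0=0, in1=0): fault-free n1=0, n2=1, n3=1, n4=0, n5=1 → 1; observed 1. Eliminates n4 stuck-at-1, n5 stuck-at-0.
Only n3 stuck-at-0 is consistent with every test.

n3 stuck-at-0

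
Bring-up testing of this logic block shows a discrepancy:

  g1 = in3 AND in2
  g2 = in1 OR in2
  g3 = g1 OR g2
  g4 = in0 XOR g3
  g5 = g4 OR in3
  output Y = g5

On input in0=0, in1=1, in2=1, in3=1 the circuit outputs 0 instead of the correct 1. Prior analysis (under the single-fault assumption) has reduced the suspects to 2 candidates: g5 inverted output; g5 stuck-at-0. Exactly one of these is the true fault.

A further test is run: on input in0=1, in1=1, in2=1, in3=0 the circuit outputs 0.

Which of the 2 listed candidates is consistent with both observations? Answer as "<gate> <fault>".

g5 stuck-at-0

Evaluate each candidate on input in0=1, in1=1, in2=1, in3=0:
  g5 inverted output: g1=0, g2=1, g3=1, g4=0, g5=1 [inverted output] → 1 — eliminated
  g5 stuck-at-0: g1=0, g2=1, g3=1, g4=0, g5=0 [stuck-at-0] → 0 — matches
Only g5 stuck-at-0 reproduces the observed 0.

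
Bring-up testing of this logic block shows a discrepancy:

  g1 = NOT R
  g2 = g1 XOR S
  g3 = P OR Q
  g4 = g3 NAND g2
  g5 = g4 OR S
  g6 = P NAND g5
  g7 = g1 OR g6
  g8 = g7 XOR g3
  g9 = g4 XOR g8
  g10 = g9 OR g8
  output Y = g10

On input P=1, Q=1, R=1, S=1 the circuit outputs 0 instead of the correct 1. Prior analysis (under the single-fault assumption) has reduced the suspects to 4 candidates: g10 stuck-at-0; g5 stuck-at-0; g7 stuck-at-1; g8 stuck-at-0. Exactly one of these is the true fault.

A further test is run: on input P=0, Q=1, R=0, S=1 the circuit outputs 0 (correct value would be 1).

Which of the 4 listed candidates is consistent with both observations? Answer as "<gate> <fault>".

g10 stuck-at-0

Evaluate each candidate on input P=0, Q=1, R=0, S=1:
  g10 stuck-at-0: g1=1, g2=0, g3=1, g4=1, g5=1, g6=1, g7=1, g8=0, g9=1, g10=0 [stuck-at-0] → 0 — matches
  g5 stuck-at-0: g1=1, g2=0, g3=1, g4=1, g5=0 [stuck-at-0], g6=1, g7=1, g8=0, g9=1, g10=1 → 1 — eliminated
  g7 stuck-at-1: g1=1, g2=0, g3=1, g4=1, g5=1, g6=1, g7=1 [stuck-at-1], g8=0, g9=1, g10=1 → 1 — eliminated
  g8 stuck-at-0: g1=1, g2=0, g3=1, g4=1, g5=1, g6=1, g7=1, g8=0 [stuck-at-0], g9=1, g10=1 → 1 — eliminated
Only g10 stuck-at-0 reproduces the observed 0.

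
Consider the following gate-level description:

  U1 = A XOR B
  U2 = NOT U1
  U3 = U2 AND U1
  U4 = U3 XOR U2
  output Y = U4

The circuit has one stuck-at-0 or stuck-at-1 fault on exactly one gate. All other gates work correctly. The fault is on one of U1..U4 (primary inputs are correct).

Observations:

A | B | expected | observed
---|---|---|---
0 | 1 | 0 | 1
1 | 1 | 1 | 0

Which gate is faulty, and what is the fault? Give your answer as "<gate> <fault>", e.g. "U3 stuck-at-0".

U3 stuck-at-1

Fault-free values for test 1 (A=0, B=1): U1=1, U2=0, U3=0, U4=0, giving Y=0. Observed 1.
Test 1: faults giving observed 1 are {U1 stuck-at-0, U3 stuck-at-1, U4 stuck-at-1}.
Test 2 (A=1, B=1): fault-free U1=0, U2=1, U3=0, U4=1 → 1; observed 0. Eliminates U1 stuck-at-0, U4 stuck-at-1.
Only U3 stuck-at-1 is consistent with every test.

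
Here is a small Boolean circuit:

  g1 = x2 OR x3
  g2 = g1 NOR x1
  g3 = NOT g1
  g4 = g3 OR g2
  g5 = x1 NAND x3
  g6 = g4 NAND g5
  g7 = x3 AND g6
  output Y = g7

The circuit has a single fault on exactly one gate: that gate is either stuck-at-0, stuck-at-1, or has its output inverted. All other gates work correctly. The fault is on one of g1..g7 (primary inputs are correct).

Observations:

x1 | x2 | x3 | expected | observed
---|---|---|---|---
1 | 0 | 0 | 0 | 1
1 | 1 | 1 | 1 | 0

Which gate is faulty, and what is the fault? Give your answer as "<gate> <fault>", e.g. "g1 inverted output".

g7 inverted output

Fault-free values for test 1 (x1=1, x2=0, x3=0): g1=0, g2=0, g3=1, g4=1, g5=1, g6=0, g7=0, giving Y=0. Observed 1.
Test 1: faults giving observed 1 are {g7 stuck-at-1, g7 inverted output}.
Test 2 (x1=1, x2=1, x3=1): fault-free g1=1, g2=0, g3=0, g4=0, g5=0, g6=1, g7=1 → 1; observed 0. Eliminates g7 stuck-at-1.
Only g7 inverted output is consistent with every test.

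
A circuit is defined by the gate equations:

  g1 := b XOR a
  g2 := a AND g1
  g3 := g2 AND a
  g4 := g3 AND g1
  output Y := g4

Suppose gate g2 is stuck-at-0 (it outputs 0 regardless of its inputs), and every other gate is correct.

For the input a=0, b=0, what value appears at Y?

Propagate with g2 forced: g1=0, g2=0 [stuck-at-0], g3=0, g4=0.
So Y = 0. (Same as the fault-free value — the fault is masked on this input.)

0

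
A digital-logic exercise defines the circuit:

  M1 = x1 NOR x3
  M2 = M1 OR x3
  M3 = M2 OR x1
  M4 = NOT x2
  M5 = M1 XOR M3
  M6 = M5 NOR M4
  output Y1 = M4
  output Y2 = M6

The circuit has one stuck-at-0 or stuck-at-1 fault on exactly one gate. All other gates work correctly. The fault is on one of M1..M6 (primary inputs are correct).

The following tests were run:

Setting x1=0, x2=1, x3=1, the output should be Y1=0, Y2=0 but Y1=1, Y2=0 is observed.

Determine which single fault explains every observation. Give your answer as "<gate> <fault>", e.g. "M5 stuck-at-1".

M4 stuck-at-1

Fault-free values for test 1 (x1=0, x2=1, x3=1): M1=0, M2=1, M3=1, M4=0, M5=1, M6=0, giving Y1=0, Y2=0. Observed Y1=1, Y2=0.
Test 1: faults giving observed Y1=1, Y2=0 are {M4 stuck-at-1}.
Only M4 stuck-at-1 is consistent with every test.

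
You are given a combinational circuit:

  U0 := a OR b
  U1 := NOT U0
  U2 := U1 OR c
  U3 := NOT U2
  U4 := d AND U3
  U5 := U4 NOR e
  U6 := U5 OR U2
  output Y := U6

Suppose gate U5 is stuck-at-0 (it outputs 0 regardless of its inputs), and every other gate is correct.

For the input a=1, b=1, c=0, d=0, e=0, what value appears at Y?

0

Propagate with U5 forced: U0=1, U1=0, U2=0, U3=1, U4=0, U5=0 [stuck-at-0], U6=0.
So Y = 0. (Without the fault it would be 1.)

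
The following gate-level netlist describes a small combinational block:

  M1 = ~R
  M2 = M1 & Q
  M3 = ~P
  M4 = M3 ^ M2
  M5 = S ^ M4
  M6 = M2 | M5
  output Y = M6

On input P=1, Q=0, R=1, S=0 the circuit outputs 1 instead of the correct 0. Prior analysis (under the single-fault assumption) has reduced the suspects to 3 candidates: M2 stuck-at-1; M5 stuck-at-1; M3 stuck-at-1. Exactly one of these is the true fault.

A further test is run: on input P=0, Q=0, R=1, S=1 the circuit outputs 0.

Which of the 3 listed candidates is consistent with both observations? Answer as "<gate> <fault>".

M3 stuck-at-1

Evaluate each candidate on input P=0, Q=0, R=1, S=1:
  M2 stuck-at-1: M1=0, M2=1 [stuck-at-1], M3=1, M4=0, M5=1, M6=1 → 1 — eliminated
  M5 stuck-at-1: M1=0, M2=0, M3=1, M4=1, M5=1 [stuck-at-1], M6=1 → 1 — eliminated
  M3 stuck-at-1: M1=0, M2=0, M3=1 [stuck-at-1], M4=1, M5=0, M6=0 → 0 — matches
Only M3 stuck-at-1 reproduces the observed 0.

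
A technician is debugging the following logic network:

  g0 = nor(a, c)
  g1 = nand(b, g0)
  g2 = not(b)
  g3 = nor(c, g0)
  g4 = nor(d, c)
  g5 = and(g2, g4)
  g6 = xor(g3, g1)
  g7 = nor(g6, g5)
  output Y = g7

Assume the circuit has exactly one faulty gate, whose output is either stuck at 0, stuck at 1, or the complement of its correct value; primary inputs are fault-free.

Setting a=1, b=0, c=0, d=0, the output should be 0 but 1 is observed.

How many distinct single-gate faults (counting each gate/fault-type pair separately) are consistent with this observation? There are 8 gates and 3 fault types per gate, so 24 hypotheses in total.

8

Fault-free: g0=0, g1=1, g2=1, g3=1, g4=1, g5=1, g6=0, g7=0 → 0. Observed 1.
  g0: none of the 3 fault types match ✗
  g1: none of the 3 fault types match ✗
  g2: stuck-at-0, inverted output ✓; others ✗
  g3: none of the 3 fault types match ✗
  g4: stuck-at-0, inverted output ✓; others ✗
  g5: stuck-at-0, inverted output ✓; others ✗
  g6: none of the 3 fault types match ✗
  g7: stuck-at-1, inverted output ✓; others ✗
Consistent faults: {g2 stuck-at-0, g2 inverted output, g4 stuck-at-0, g4 inverted output, g5 stuck-at-0, g5 inverted output, g7 stuck-at-1, g7 inverted output} — 8 in all.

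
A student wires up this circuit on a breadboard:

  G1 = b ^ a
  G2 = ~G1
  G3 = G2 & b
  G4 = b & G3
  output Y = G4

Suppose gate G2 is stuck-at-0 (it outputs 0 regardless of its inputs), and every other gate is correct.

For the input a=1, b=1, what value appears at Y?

0

Propagate with G2 forced: G1=0, G2=0 [stuck-at-0], G3=0, G4=0.
So Y = 0. (Without the fault it would be 1.)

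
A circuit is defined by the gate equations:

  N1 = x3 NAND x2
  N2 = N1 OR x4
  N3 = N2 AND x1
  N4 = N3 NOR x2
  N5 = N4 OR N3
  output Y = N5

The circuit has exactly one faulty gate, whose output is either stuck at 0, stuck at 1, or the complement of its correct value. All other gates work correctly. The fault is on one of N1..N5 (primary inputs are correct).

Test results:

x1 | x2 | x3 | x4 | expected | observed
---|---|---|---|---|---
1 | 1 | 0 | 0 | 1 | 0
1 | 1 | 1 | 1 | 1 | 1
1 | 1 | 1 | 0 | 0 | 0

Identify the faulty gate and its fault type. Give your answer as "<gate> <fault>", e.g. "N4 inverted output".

N1 stuck-at-0

Fault-free values for test 1 (x1=1, x2=1, x3=0, x4=0): N1=1, N2=1, N3=1, N4=0, N5=1, giving Y=1. Observed 0.
Test 1: faults giving observed 0 are {N1 stuck-at-0, N1 inverted output, N2 stuck-at-0, N2 inverted output, N3 stuck-at-0, N3 inverted output, N5 stuck-at-0, N5 inverted output}.
Test 2 (x1=1, x2=1, x3=1, x4=1): fault-free N1=0, N2=1, N3=1, N4=0, N5=1 → 1; observed 1. Eliminates N2 stuck-at-0, N2 inverted output, N3 stuck-at-0, N3 inverted output, N5 stuck-at-0, N5 inverted output.
Test 3 (x1=1, x2=1, x3=1, x4=0): fault-free N1=0, N2=0, N3=0, N4=0, N5=0 → 0; observed 0. Eliminates N1 inverted output.
Only N1 stuck-at-0 is consistent with every test.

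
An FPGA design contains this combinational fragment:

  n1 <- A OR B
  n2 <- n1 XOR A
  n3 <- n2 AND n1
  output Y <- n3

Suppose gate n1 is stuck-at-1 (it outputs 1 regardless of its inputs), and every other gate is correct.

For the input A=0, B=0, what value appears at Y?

Propagate with n1 forced: n1=1 [stuck-at-1], n2=1, n3=1.
So Y = 1. (Without the fault it would be 0.)

1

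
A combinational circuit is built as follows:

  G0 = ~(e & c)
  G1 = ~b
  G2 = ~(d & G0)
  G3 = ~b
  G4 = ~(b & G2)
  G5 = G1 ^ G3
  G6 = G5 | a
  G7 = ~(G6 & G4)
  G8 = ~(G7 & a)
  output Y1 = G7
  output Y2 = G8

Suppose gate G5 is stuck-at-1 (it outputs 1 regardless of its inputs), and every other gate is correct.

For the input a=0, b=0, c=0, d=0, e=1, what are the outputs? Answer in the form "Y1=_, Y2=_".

Y1=0, Y2=1

Propagate with G5 forced: G0=1, G1=1, G2=1, G3=1, G4=1, G5=1 [stuck-at-1], G6=1, G7=0, G8=1.
So the outputs are Y1=0, Y2=1. (Without the fault they would be Y1=1, Y2=1.)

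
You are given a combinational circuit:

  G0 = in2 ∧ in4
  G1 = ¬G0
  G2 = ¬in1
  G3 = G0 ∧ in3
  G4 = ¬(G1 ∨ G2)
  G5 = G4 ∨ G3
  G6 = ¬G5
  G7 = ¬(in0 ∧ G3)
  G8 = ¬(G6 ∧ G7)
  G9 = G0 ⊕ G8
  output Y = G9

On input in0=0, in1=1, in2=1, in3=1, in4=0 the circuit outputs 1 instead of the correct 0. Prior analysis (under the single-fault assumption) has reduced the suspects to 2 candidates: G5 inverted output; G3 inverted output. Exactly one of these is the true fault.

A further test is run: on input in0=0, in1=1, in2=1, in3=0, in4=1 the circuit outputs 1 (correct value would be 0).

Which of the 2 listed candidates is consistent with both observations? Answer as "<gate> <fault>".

G5 inverted output

Evaluate each candidate on input in0=0, in1=1, in2=1, in3=0, in4=1:
  G5 inverted output: G0=1, G1=0, G2=0, G3=0, G4=1, G5=0 [inverted output], G6=1, G7=1, G8=0, G9=1 → 1 — matches
  G3 inverted output: G0=1, G1=0, G2=0, G3=1 [inverted output], G4=1, G5=1, G6=0, G7=1, G8=1, G9=0 → 0 — eliminated
Only G5 inverted output reproduces the observed 1.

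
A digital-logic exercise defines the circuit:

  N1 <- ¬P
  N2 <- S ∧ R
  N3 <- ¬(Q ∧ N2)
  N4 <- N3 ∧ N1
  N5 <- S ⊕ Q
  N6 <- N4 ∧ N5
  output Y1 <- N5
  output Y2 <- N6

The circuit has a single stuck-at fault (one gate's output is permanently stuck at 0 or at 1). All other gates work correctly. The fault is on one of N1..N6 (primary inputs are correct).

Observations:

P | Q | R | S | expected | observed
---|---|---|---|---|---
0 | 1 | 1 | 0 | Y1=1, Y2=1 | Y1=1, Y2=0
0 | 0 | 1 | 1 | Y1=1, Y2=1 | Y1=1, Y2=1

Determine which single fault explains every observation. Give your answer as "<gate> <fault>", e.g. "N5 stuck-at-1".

N2 stuck-at-1

Fault-free values for test 1 (P=0, Q=1, R=1, S=0): N1=1, N2=0, N3=1, N4=1, N5=1, N6=1, giving Y1=1, Y2=1. Observed Y1=1, Y2=0.
Test 1: faults giving observed Y1=1, Y2=0 are {N1 stuck-at-0, N2 stuck-at-1, N3 stuck-at-0, N4 stuck-at-0, N6 stuck-at-0}.
Test 2 (P=0, Q=0, R=1, S=1): fault-free N1=1, N2=1, N3=1, N4=1, N5=1, N6=1 → Y1=1, Y2=1; observed Y1=1, Y2=1. Eliminates N1 stuck-at-0, N3 stuck-at-0, N4 stuck-at-0, N6 stuck-at-0.
Only N2 stuck-at-1 is consistent with every test.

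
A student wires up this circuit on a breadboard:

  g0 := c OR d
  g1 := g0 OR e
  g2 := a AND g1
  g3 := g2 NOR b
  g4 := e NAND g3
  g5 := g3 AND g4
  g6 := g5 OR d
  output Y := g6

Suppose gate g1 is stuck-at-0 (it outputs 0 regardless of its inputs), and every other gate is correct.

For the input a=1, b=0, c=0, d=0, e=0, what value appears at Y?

1

Propagate with g1 forced: g0=0, g1=0 [stuck-at-0], g2=0, g3=1, g4=1, g5=1, g6=1.
So Y = 1. (Same as the fault-free value — the fault is masked on this input.)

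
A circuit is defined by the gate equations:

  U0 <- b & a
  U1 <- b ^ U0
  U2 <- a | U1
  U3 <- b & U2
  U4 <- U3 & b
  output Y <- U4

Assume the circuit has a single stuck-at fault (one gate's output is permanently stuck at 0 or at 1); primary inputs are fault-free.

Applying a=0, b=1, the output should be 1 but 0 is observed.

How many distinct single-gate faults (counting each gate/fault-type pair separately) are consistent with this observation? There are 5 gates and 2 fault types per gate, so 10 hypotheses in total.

5

Fault-free: U0=0, U1=1, U2=1, U3=1, U4=1 → 1. Observed 0.
  U0 stuck-at-0: output 1 ✗
  U0 stuck-at-1: output 0 ✓
  U1 stuck-at-0: output 0 ✓
  U1 stuck-at-1: output 1 ✗
  U2 stuck-at-0: output 0 ✓
  U2 stuck-at-1: output 1 ✗
  U3 stuck-at-0: output 0 ✓
  U3 stuck-at-1: output 1 ✗
  U4 stuck-at-0: output 0 ✓
  U4 stuck-at-1: output 1 ✗
Consistent faults: {U0 stuck-at-1, U1 stuck-at-0, U2 stuck-at-0, U3 stuck-at-0, U4 stuck-at-0} — 5 in all.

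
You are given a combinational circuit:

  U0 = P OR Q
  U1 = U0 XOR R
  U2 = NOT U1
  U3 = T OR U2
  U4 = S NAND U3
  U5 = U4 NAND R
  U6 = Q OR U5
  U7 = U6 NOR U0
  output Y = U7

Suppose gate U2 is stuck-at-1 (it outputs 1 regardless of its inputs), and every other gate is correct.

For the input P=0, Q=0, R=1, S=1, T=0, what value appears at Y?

Propagate with U2 forced: U0=0, U1=1, U2=1 [stuck-at-1], U3=1, U4=0, U5=1, U6=1, U7=0.
So Y = 0. (Without the fault it would be 1.)

0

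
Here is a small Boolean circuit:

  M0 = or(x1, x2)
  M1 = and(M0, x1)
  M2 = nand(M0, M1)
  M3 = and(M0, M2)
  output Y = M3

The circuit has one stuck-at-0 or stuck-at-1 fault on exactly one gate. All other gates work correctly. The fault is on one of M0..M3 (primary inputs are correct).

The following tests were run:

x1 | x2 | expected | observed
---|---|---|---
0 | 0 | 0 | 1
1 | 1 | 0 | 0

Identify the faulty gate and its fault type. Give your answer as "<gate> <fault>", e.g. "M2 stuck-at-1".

M0 stuck-at-1

Fault-free values for test 1 (x1=0, x2=0): M0=0, M1=0, M2=1, M3=0, giving Y=0. Observed 1.
Test 1: faults giving observed 1 are {M0 stuck-at-1, M3 stuck-at-1}.
Test 2 (x1=1, x2=1): fault-free M0=1, M1=1, M2=0, M3=0 → 0; observed 0. Eliminates M3 stuck-at-1.
Only M0 stuck-at-1 is consistent with every test.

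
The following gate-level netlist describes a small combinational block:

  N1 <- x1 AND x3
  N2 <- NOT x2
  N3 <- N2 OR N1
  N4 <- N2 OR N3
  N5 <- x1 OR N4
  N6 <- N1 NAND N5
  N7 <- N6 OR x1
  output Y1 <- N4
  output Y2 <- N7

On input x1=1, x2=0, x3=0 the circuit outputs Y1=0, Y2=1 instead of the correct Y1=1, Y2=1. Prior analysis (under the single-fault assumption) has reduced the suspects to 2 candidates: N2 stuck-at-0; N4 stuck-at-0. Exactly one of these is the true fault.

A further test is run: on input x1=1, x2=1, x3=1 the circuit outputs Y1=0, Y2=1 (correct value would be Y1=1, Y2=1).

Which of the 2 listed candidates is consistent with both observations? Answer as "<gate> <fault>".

Evaluate each candidate on input x1=1, x2=1, x3=1:
  N2 stuck-at-0: N1=1, N2=0 [stuck-at-0], N3=1, N4=1, N5=1, N6=0, N7=1 → Y1=1, Y2=1 — eliminated
  N4 stuck-at-0: N1=1, N2=0, N3=1, N4=0 [stuck-at-0], N5=1, N6=0, N7=1 → Y1=0, Y2=1 — matches
Only N4 stuck-at-0 reproduces the observed Y1=0, Y2=1.

N4 stuck-at-0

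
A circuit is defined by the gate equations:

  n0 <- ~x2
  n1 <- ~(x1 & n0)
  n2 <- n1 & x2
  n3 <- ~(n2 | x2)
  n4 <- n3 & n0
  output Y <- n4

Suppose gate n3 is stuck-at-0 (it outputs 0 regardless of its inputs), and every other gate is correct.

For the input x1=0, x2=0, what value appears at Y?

Propagate with n3 forced: n0=1, n1=1, n2=0, n3=0 [stuck-at-0], n4=0.
So Y = 0. (Without the fault it would be 1.)

0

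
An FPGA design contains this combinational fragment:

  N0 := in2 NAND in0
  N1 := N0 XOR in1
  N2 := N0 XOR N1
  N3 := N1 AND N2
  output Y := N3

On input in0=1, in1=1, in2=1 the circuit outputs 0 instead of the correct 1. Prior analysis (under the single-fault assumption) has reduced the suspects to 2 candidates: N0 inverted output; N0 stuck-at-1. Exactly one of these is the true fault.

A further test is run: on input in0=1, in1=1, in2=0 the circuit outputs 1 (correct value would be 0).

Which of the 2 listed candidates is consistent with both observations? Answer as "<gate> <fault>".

Evaluate each candidate on input in0=1, in1=1, in2=0:
  N0 inverted output: N0=0 [inverted output], N1=1, N2=1, N3=1 → 1 — matches
  N0 stuck-at-1: N0=1 [stuck-at-1], N1=0, N2=1, N3=0 → 0 — eliminated
Only N0 inverted output reproduces the observed 1.

N0 inverted output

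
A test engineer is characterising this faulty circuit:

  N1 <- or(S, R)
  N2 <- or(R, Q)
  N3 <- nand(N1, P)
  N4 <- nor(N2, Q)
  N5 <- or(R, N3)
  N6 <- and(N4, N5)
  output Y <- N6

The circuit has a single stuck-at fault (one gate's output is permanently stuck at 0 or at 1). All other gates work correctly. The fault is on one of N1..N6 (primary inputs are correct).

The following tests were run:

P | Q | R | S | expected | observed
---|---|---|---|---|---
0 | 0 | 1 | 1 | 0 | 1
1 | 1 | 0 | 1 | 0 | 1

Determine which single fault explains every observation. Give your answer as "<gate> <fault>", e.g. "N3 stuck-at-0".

N6 stuck-at-1

Fault-free values for test 1 (P=0, Q=0, R=1, S=1): N1=1, N2=1, N3=1, N4=0, N5=1, N6=0, giving Y=0. Observed 1.
Test 1: faults giving observed 1 are {N2 stuck-at-0, N4 stuck-at-1, N6 stuck-at-1}.
Test 2 (P=1, Q=1, R=0, S=1): fault-free N1=1, N2=1, N3=0, N4=0, N5=0, N6=0 → 0; observed 1. Eliminates N2 stuck-at-0, N4 stuck-at-1.
Only N6 stuck-at-1 is consistent with every test.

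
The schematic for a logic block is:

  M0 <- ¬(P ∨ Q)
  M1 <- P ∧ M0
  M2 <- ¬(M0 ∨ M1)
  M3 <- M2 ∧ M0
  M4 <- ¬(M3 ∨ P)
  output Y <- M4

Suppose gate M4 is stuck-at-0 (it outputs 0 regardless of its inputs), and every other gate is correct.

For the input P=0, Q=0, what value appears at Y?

Propagate with M4 forced: M0=1, M1=0, M2=0, M3=0, M4=0 [stuck-at-0].
So Y = 0. (Without the fault it would be 1.)

0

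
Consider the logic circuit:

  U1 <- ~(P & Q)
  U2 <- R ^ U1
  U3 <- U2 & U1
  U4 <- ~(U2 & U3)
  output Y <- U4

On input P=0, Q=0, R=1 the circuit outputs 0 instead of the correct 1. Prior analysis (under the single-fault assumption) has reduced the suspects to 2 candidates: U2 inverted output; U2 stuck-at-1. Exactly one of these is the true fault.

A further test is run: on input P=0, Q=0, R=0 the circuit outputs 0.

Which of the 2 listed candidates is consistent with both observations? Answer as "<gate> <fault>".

U2 stuck-at-1

Evaluate each candidate on input P=0, Q=0, R=0:
  U2 inverted output: U1=1, U2=0 [inverted output], U3=0, U4=1 → 1 — eliminated
  U2 stuck-at-1: U1=1, U2=1 [stuck-at-1], U3=1, U4=0 → 0 — matches
Only U2 stuck-at-1 reproduces the observed 0.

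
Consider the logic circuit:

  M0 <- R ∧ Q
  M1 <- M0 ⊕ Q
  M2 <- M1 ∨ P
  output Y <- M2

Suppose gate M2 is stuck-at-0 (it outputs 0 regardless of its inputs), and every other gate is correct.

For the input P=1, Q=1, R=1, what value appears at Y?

0

Propagate with M2 forced: M0=1, M1=0, M2=0 [stuck-at-0].
So Y = 0. (Without the fault it would be 1.)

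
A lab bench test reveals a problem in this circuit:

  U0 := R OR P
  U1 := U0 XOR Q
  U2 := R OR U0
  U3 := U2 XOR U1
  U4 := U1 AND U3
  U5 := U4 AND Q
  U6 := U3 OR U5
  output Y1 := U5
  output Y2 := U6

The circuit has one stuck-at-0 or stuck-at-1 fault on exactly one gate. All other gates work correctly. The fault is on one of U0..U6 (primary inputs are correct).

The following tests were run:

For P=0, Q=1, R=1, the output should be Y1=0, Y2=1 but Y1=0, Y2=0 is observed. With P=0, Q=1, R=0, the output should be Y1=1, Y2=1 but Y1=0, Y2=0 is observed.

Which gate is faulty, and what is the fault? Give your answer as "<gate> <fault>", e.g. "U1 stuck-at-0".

U3 stuck-at-0

Fault-free values for test 1 (P=0, Q=1, R=1): U0=1, U1=0, U2=1, U3=1, U4=0, U5=0, U6=1, giving Y1=0, Y2=1. Observed Y1=0, Y2=0.
Test 1: faults giving observed Y1=0, Y2=0 are {U0 stuck-at-0, U1 stuck-at-1, U2 stuck-at-0, U3 stuck-at-0, U6 stuck-at-0}.
Test 2 (P=0, Q=1, R=0): fault-free U0=0, U1=1, U2=0, U3=1, U4=1, U5=1, U6=1 → Y1=1, Y2=1; observed Y1=0, Y2=0. Eliminates U0 stuck-at-0, U1 stuck-at-1, U2 stuck-at-0, U6 stuck-at-0.
Only U3 stuck-at-0 is consistent with every test.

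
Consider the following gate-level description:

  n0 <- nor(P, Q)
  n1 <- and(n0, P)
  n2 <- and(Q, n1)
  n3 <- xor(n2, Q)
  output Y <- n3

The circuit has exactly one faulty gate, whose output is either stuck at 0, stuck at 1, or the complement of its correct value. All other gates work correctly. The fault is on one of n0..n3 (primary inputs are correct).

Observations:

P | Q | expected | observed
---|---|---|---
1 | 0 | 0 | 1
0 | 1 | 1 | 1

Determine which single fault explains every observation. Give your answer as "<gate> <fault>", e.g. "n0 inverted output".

n3 stuck-at-1

Fault-free values for test 1 (P=1, Q=0): n0=0, n1=0, n2=0, n3=0, giving Y=0. Observed 1.
Test 1: faults giving observed 1 are {n2 stuck-at-1, n2 inverted output, n3 stuck-at-1, n3 inverted output}.
Test 2 (P=0, Q=1): fault-free n0=0, n1=0, n2=0, n3=1 → 1; observed 1. Eliminates n2 stuck-at-1, n2 inverted output, n3 inverted output.
Only n3 stuck-at-1 is consistent with every test.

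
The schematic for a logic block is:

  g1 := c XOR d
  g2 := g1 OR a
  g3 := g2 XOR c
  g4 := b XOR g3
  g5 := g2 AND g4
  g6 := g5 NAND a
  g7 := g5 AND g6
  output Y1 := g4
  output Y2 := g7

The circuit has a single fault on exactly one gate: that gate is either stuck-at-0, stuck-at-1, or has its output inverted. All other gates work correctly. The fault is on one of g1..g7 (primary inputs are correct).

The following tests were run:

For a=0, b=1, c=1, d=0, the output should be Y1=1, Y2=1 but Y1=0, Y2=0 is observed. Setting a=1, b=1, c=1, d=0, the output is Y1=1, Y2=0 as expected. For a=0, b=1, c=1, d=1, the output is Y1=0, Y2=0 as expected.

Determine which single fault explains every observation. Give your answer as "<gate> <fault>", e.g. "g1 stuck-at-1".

g1 stuck-at-0

Fault-free values for test 1 (a=0, b=1, c=1, d=0): g1=1, g2=1, g3=0, g4=1, g5=1, g6=1, g7=1, giving Y1=1, Y2=1. Observed Y1=0, Y2=0.
Test 1: faults giving observed Y1=0, Y2=0 are {g1 stuck-at-0, g1 inverted output, g2 stuck-at-0, g2 inverted output, g3 stuck-at-1, g3 inverted output, g4 stuck-at-0, g4 inverted output}.
Test 2 (a=1, b=1, c=1, d=0): fault-free g1=1, g2=1, g3=0, g4=1, g5=1, g6=0, g7=0 → Y1=1, Y2=0; observed Y1=1, Y2=0. Eliminates g2 stuck-at-0, g2 inverted output, g3 stuck-at-1, g3 inverted output, g4 stuck-at-0, g4 inverted output.
Test 3 (a=0, b=1, c=1, d=1): fault-free g1=0, g2=0, g3=1, g4=0, g5=0, g6=1, g7=0 → Y1=0, Y2=0; observed Y1=0, Y2=0. Eliminates g1 inverted output.
Only g1 stuck-at-0 is consistent with every test.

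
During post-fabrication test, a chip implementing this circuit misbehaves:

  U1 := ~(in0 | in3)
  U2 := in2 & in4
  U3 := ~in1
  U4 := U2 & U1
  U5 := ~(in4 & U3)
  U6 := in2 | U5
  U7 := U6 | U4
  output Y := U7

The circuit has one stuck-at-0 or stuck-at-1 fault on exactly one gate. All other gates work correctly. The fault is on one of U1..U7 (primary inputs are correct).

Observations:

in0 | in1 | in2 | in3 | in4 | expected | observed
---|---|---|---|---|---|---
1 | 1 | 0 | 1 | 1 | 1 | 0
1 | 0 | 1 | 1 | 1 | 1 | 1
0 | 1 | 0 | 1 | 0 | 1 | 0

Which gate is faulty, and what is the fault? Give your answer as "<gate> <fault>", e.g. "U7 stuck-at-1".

Fault-free values for test 1 (in0=1, in1=1, in2=0, in3=1, in4=1): U1=0, U2=0, U3=0, U4=0, U5=1, U6=1, U7=1, giving Y=1. Observed 0.
Test 1: faults giving observed 0 are {U3 stuck-at-1, U5 stuck-at-0, U6 stuck-at-0, U7 stuck-at-0}.
Test 2 (in0=1, in1=0, in2=1, in3=1, in4=1): fault-free U1=0, U2=1, U3=1, U4=0, U5=0, U6=1, U7=1 → 1; observed 1. Eliminates U6 stuck-at-0, U7 stuck-at-0.
Test 3 (in0=0, in1=1, in2=0, in3=1, in4=0): fault-free U1=0, U2=0, U3=0, U4=0, U5=1, U6=1, U7=1 → 1; observed 0. Eliminates U3 stuck-at-1.
Only U5 stuck-at-0 is consistent with every test.

U5 stuck-at-0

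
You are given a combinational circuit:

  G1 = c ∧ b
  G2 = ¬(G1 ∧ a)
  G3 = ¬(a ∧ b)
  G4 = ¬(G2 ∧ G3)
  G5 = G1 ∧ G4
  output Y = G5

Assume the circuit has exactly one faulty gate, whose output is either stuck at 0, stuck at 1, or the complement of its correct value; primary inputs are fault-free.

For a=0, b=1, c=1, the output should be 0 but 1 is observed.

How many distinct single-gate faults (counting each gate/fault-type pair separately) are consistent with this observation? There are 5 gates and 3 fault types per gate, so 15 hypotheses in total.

Fault-free: G1=1, G2=1, G3=1, G4=0, G5=0 → 0. Observed 1.
  G1: none of the 3 fault types match ✗
  G2: stuck-at-0, inverted output ✓; others ✗
  G3: stuck-at-0, inverted output ✓; others ✗
  G4: stuck-at-1, inverted output ✓; others ✗
  G5: stuck-at-1, inverted output ✓; others ✗
Consistent faults: {G2 stuck-at-0, G2 inverted output, G3 stuck-at-0, G3 inverted output, G4 stuck-at-1, G4 inverted output, G5 stuck-at-1, G5 inverted output} — 8 in all.

8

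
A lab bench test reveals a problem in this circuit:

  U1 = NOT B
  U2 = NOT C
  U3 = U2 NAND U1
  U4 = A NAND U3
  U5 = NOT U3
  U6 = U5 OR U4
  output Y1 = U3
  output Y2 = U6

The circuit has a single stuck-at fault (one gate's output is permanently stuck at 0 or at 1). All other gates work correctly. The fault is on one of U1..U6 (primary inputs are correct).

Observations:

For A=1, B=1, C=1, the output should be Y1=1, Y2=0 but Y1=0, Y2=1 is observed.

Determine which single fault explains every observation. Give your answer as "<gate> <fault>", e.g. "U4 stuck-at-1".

Fault-free values for test 1 (A=1, B=1, C=1): U1=0, U2=0, U3=1, U4=0, U5=0, U6=0, giving Y1=1, Y2=0. Observed Y1=0, Y2=1.
Test 1: faults giving observed Y1=0, Y2=1 are {U3 stuck-at-0}.
Only U3 stuck-at-0 is consistent with every test.

U3 stuck-at-0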